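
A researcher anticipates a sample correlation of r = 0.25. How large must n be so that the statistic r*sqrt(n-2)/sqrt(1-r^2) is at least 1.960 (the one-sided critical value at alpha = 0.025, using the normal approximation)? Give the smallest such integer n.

60

r√(n−2)/√(1−r²) ≥ 1.960  ⇔  n−2 ≥ (1.960)²·(1−r²)/r²
(1−r²)/r² = (1−0.0625)/0.0625 = 15.0000
n ≥ 2 + 3.8416·15.0000 = 2 + 57.6240 = 59.6240
⌈59.6240⌉ = 60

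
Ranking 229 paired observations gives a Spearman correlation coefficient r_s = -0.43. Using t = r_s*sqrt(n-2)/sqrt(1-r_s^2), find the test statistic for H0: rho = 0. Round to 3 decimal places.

-7.176

1 − r_s² = 1 − 0.1849 = 0.8151;  √(1−r_s²) = 0.902829
√(n−2) = √227 = 15.066519
t = r_s·√(n−2)/√(1−r_s²) = -0.43 · 15.066519 / 0.902829 = -7.176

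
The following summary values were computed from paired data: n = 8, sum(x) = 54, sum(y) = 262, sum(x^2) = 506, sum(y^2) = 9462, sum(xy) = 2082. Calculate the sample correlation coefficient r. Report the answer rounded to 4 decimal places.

0.8877

Numerator: nΣxy − (Σx)(Σy) = 8·2082 − (54)(262) = 2508
Denominator: √[(nΣx²−(Σx)²)(nΣy²−(Σy)²)]
  nΣx²−(Σx)² = 8·506 − 2916 = 1132;  nΣy²−(Σy)² = 8·9462 − 68644 = 7052
  √(1132·7052) = √7982864 = 2825.3963
r = 2508 / 2825.3963 = 0.8877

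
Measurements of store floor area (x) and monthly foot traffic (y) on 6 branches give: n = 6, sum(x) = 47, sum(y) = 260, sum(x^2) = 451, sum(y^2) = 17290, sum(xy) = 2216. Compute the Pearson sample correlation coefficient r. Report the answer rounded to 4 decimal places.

Numerator: nΣxy − (Σx)(Σy) = 6·2216 − (47)(260) = 1076
Denominator: √[(nΣx²−(Σx)²)(nΣy²−(Σy)²)]
  nΣx²−(Σx)² = 6·451 − 2209 = 497;  nΣy²−(Σy)² = 6·17290 − 67600 = 36140
  √(497·36140) = √17961580 = 4238.1104
r = 1076 / 4238.1104 = 0.2539

0.2539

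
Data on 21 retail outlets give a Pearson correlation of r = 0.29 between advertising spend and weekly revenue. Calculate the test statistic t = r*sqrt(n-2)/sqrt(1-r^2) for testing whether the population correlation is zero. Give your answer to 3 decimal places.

1 − r² = 1 − 0.0841 = 0.9159;  √(1−r²) = 0.957027
√(n−2) = √19 = 4.358899
t = r·√(n−2)/√(1−r²) = 0.29 · 4.358899 / 0.957027 = 1.321

1.321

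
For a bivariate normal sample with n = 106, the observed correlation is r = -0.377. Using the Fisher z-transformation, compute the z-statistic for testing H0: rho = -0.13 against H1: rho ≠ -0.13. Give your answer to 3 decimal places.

Fisher z: atanh(-0.377) = -0.396558, atanh(-0.13) = -0.130740
z = (z_r − z_0)·√(n−3) = (-0.396558 − (-0.130740))·√103 = -0.265818 · 10.148892 = -2.698

-2.698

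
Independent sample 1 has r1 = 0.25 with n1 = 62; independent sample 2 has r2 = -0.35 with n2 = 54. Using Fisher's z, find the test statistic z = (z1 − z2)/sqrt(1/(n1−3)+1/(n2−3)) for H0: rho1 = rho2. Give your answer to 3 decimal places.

z1 = atanh(0.25) = 0.255413,  z2 = atanh(-0.35) = -0.365444
SE = √(1/(n1−3) + 1/(n2−3)) = √(1/59 + 1/51) = √(0.0169492 + 0.0196078) = √0.0365570 = 0.191199
z = (z1 − z2)/SE = (0.255413 − (-0.365444)) / 0.191199 = 0.620857 / 0.191199 = 3.247

3.247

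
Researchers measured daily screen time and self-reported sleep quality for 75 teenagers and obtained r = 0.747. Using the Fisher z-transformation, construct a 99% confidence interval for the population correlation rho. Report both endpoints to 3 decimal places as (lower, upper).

z_r = atanh(0.747) = 0.966133;  SE = 1/√(n−3) = 1/√72 = 0.117851
z-limits: 0.966133 ± 2.576·0.117851 = 0.966133 ± 0.303584 = [0.662549, 1.269717]
ρ-limits: (tanh 0.662549, tanh 1.269717) = (0.580, 0.854)

(0.580, 0.854)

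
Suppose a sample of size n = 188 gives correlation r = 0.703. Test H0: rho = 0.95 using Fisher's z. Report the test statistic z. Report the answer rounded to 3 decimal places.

-13.038

z_r = atanh(0.703) = 0.873207,  z_0 = atanh(0.95) = 1.831781
SE = 1/√(n−3) = 1/√185 = 0.073521
z = (z_r − z_0)/SE = (0.873207 − 1.831781) / 0.073521 = -0.958574 / 0.073521 = -13.038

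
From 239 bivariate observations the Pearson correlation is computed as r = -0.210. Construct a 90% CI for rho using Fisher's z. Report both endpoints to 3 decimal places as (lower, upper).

z_r = atanh(-0.210) = -0.213171;  SE = 1/√(n−3) = 1/√236 = 0.065094
z-limits: -0.213171 ± 1.645·0.065094 = -0.213171 ± 0.107080 = [-0.320251, -0.106091]
ρ-limits: (tanh -0.320251, tanh -0.106091) = (-0.310, -0.106)

(-0.310, -0.106)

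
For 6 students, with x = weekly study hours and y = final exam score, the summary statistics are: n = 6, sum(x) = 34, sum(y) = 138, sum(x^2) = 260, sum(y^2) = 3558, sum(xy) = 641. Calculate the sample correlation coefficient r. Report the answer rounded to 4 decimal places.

S_xy = nΣxy − ΣxΣy = 6·641 − 34·138 = 3846 − 4692 = -846
S_xx = nΣx² − (Σx)² = 6·260 − 34² = 1560 − 1156 = 404
S_yy = nΣy² − (Σy)² = 6·3558 − 138² = 21348 − 19044 = 2304
r = S_xy / √(S_xx·S_yy) = -846 / √(404·2304) = -846 / √930816 = -846 / 964.7881 = -0.8769

-0.8769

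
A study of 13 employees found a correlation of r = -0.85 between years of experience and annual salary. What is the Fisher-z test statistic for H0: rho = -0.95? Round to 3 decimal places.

Fisher z: atanh(-0.85) = -1.256153, atanh(-0.95) = -1.831781
z = (z_r − z_0)·√(n−3) = (-1.256153 − (-1.831781))·√10 = 0.575628 · 3.162278 = 1.820

1.820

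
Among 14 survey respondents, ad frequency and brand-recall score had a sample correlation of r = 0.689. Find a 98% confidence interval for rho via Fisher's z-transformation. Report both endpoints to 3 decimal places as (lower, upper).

Fisher z: z_r = atanh(r) = ½·ln((1+0.689)/(1−0.689)) = 0.846050
SE(z) = 1/√(n−3) = 1/√11 = 0.301511
98% ⇒ z* = 2.326; margin = 2.326·0.301511 = 0.701315
CI on z-scale: (0.144735, 1.547365)
Back-transform: tanh(0.144735) = 0.143733, tanh(1.547365) = 0.913350

(0.144, 0.913)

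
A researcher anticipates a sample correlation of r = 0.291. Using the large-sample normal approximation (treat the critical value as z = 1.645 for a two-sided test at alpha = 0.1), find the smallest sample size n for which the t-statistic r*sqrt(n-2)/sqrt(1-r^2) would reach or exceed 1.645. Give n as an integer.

Need r·√(n−2)/√(1−r²) ≥ 1.645
√(n−2) ≥ 1.645·√(1−0.084681) / 0.291 = 1.645·0.956723 / 0.291 = 5.4083
n−2 ≥ 29.2497  ⇒  n ≥ 31.2497
Smallest integer n = 32

32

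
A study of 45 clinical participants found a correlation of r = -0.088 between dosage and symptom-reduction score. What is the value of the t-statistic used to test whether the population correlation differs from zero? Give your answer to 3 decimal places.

1 − r² = 1 − 0.007744 = 0.992256;  √(1−r²) = 0.996120
√(n−2) = √43 = 6.557439
t = r·√(n−2)/√(1−r²) = -0.088 · 6.557439 / 0.996120 = -0.579

-0.579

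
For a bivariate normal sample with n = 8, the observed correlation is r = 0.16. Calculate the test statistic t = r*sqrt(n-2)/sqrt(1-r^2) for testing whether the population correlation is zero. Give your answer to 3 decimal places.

0.397

1 − r² = 1 − 0.0256 = 0.9744;  √(1−r²) = 0.987117
√(n−2) = √6 = 2.449490
t = r·√(n−2)/√(1−r²) = 0.16 · 2.449490 / 0.987117 = 0.397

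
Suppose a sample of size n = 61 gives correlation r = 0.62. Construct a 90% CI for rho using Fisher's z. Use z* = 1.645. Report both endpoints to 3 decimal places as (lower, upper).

(0.469, 0.736)

Fisher z: z_r = atanh(r) = ½·ln((1+0.62)/(1−0.62)) = 0.725005
SE(z) = 1/√(n−3) = 1/√58 = 0.131306
90% ⇒ z* = 1.645; margin = 1.645·0.131306 = 0.215998
CI on z-scale: (0.509007, 0.941003)
Back-transform: tanh(0.509007) = 0.469171, tanh(0.941003) = 0.735683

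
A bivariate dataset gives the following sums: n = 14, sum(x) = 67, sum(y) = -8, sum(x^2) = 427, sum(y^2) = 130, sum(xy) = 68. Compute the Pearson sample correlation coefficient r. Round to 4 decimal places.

Numerator: nΣxy − (Σx)(Σy) = 14·68 − (67)(-8) = 1488
Denominator: √[(nΣx²−(Σx)²)(nΣy²−(Σy)²)]
  nΣx²−(Σx)² = 14·427 − 4489 = 1489;  nΣy²−(Σy)² = 14·130 − 64 = 1756
  √(1489·1756) = √2614684 = 1616.9985
r = 1488 / 1616.9985 = 0.9202

0.9202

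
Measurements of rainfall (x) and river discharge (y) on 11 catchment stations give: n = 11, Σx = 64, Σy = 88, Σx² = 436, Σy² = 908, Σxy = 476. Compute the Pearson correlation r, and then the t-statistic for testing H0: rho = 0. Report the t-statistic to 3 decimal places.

-0.999

Numerator: nΣxy − (Σx)(Σy) = 11·476 − (64)(88) = -396
Denominator: √[(nΣx²−(Σx)²)(nΣy²−(Σy)²)]
  nΣx²−(Σx)² = 11·436 − 4096 = 700;  nΣy²−(Σy)² = 11·908 − 7744 = 2244
  √(700·2244) = √1570800 = 1253.3156
r = -396 / 1253.3156 = -0.3160
t = r·√(n−2)/√(1−r²) = -0.3160·√9 / √(1−0.099856) = -0.948000 / 0.948759 = -0.999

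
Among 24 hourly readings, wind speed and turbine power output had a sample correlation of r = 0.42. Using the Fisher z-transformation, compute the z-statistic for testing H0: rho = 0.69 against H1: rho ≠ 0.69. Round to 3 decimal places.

Fisher z: atanh(0.42) = 0.447692, atanh(0.69) = 0.847956
z = (z_r − z_0)·√(n−3) = (0.447692 − 0.847956)·√21 = -0.400264 · 4.582576 = -1.834

-1.834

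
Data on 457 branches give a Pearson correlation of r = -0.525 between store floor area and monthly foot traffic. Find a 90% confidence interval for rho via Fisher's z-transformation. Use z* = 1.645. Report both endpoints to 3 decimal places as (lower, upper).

Fisher z: z_r = atanh(r) = ½·ln((1+(-0.525))/(1−(-0.525))) = -0.583217
SE(z) = 1/√(n−3) = 1/√454 = 0.046932
90% ⇒ z* = 1.645; margin = 1.645·0.046932 = 0.077203
CI on z-scale: (-0.660420, -0.506014)
Back-transform: tanh(-0.660420) = -0.578643, tanh(-0.506014) = -0.466834

(-0.579, -0.467)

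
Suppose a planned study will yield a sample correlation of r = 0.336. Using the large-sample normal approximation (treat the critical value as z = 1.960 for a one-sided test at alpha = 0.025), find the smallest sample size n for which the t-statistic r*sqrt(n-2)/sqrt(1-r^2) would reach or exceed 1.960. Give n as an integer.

r√(n−2)/√(1−r²) ≥ 1.960  ⇔  n−2 ≥ (1.960)²·(1−r²)/r²
(1−r²)/r² = (1−0.112896)/0.112896 = 7.8577
n ≥ 2 + 3.8416·7.8577 = 2 + 30.1861 = 32.1861
⌈32.1861⌉ = 33

33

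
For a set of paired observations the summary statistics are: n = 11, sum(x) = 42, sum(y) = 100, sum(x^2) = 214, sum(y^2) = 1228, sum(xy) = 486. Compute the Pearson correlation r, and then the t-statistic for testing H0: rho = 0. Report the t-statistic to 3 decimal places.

3.953

Numerator: nΣxy − (Σx)(Σy) = 11·486 − (42)(100) = 1146
Denominator: √[(nΣx²−(Σx)²)(nΣy²−(Σy)²)]
  nΣx²−(Σx)² = 11·214 − 1764 = 590;  nΣy²−(Σy)² = 11·1228 − 10000 = 3508
  √(590·3508) = √2069720 = 1438.6521
r = 1146 / 1438.6521 = 0.7966
t = r·√(n−2)/√(1−r²) = 0.7966·√9 / √(1−0.634572) = 2.389800 / 0.604506 = 3.953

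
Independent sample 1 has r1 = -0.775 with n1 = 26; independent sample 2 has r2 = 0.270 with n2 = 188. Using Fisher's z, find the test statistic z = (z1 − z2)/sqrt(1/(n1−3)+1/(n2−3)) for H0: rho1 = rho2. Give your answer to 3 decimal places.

-5.923

z1 = atanh(-0.775) = -1.032728,  z2 = atanh(0.270) = 0.276864
SE = √(1/(n1−3) + 1/(n2−3)) = √(1/23 + 1/185) = √(0.0434783 + 0.0054054) = √0.0488837 = 0.221097
z = (z1 − z2)/SE = (-1.032728 − 0.276864) / 0.221097 = -1.309592 / 0.221097 = -5.923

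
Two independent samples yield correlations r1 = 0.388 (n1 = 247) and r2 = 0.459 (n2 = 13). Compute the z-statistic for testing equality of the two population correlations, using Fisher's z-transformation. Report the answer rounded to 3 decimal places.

z1 = atanh(0.388) = 0.409443,  z2 = atanh(0.459) = 0.496044
SE = √(1/(n1−3) + 1/(n2−3)) = √(1/244 + 1/10) = √(0.0040984 + 0.1000000) = √0.1040984 = 0.322643
z = (z1 − z2)/SE = (0.409443 − 0.496044) / 0.322643 = -0.086601 / 0.322643 = -0.268

-0.268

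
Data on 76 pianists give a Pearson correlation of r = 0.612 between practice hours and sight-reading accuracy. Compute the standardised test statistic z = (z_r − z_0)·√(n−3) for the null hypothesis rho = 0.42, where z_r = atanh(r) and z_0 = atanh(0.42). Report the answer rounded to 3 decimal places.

Fisher z: atanh(0.612) = 0.712113, atanh(0.42) = 0.447692
z = (z_r − z_0)·√(n−3) = (0.712113 − 0.447692)·√73 = 0.264421 · 8.544004 = 2.259

2.259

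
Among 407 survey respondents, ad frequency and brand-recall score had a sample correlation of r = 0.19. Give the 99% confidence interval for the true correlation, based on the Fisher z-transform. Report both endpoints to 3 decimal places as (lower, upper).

Fisher z: z_r = atanh(r) = ½·ln((1+0.19)/(1−0.19)) = 0.192337
SE(z) = 1/√(n−3) = 1/√404 = 0.049752
99% ⇒ z* = 2.576; margin = 2.576·0.049752 = 0.128161
CI on z-scale: (0.064176, 0.320498)
Back-transform: tanh(0.064176) = 0.064088, tanh(0.320498) = 0.309957

(0.064, 0.310)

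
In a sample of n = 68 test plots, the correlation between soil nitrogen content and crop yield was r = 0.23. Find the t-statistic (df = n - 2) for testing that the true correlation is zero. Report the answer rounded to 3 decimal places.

1.920

t = r·√(n−2) / √(1−r²) with r = 0.23, n = 68
  = 0.23·√66 / √(1 − 0.0529)
  = 0.23·8.124038 / 0.973191
  = 1.868529 / 0.973191 = 1.920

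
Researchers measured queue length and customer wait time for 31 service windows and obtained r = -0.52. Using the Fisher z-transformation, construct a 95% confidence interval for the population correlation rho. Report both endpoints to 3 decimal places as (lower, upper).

Fisher z: z_r = atanh(r) = ½·ln((1+(-0.52))/(1−(-0.52))) = -0.576340
SE(z) = 1/√(n−3) = 1/√28 = 0.188982
95% ⇒ z* = 1.960; margin = 1.960·0.188982 = 0.370405
CI on z-scale: (-0.946745, -0.205935)
Back-transform: tanh(-0.946745) = -0.738306, tanh(-0.205935) = -0.203072

(-0.738, -0.203)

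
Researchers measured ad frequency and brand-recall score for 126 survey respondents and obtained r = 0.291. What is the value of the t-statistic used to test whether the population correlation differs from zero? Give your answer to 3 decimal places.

t = r·√(n−2) / √(1−r²) with r = 0.291, n = 126
  = 0.291·√124 / √(1 − 0.084681)
  = 0.291·11.135529 / 0.956723
  = 3.240439 / 0.956723 = 3.387

3.387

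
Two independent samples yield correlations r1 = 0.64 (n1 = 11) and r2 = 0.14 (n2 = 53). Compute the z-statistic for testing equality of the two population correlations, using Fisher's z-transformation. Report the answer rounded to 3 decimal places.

z1 = atanh(0.64) = 0.758174,  z2 = atanh(0.14) = 0.140926
SE = √(1/(n1−3) + 1/(n2−3)) = √(1/8 + 1/50) = √(0.1250000 + 0.0200000) = √0.1450000 = 0.380789
z = (z1 − z2)/SE = (0.758174 − 0.140926) / 0.380789 = 0.617248 / 0.380789 = 1.621

1.621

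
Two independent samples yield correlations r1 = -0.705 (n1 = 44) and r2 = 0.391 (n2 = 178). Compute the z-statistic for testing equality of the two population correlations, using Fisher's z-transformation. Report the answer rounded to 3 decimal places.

-7.436

z1 = atanh(-0.705) = -0.877173,  z2 = atanh(0.391) = 0.412980
SE = √(1/(n1−3) + 1/(n2−3)) = √(1/41 + 1/175) = √(0.0243902 + 0.0057143) = √0.0301045 = 0.173506
z = (z1 − z2)/SE = (-0.877173 − 0.412980) / 0.173506 = -1.290153 / 0.173506 = -7.436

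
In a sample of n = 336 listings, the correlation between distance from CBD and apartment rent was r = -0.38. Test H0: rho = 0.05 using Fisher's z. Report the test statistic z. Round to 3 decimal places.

z_r = atanh(-0.38) = -0.400060,  z_0 = atanh(0.05) = 0.050042
SE = 1/√(n−3) = 1/√333 = 0.054800
z = (z_r − z_0)/SE = (-0.400060 − 0.050042) / 0.054800 = -0.450102 / 0.054800 = -8.214

-8.214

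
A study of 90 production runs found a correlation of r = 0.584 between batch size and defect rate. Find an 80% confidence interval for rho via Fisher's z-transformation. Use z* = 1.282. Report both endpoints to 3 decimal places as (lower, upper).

(0.486, 0.667)

Fisher z: z_r = atanh(r) = ½·ln((1+0.584)/(1−0.584)) = 0.668512
SE(z) = 1/√(n−3) = 1/√87 = 0.107211
80% ⇒ z* = 1.282; margin = 1.282·0.107211 = 0.137445
CI on z-scale: (0.531067, 0.805957)
Back-transform: tanh(0.531067) = 0.486196, tanh(0.805957) = 0.667354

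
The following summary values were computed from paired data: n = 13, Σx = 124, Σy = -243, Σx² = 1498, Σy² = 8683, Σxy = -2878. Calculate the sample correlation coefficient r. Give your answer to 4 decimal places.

-0.4903

S_xy = nΣxy − ΣxΣy = 13·(-2878) − 124·(-243) = -37414 − (-30132) = -7282
S_xx = nΣx² − (Σx)² = 13·1498 − 124² = 19474 − 15376 = 4098
S_yy = nΣy² − (Σy)² = 13·8683 − (-243)² = 112879 − 59049 = 53830
r = S_xy / √(S_xx·S_yy) = -7282 / √(4098·53830) = -7282 / √220595340 = -7282 / 14852.4523 = -0.4903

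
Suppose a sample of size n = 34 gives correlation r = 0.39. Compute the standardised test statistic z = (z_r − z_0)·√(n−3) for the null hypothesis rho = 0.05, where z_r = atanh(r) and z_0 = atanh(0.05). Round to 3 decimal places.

Fisher z: atanh(0.39) = 0.411800, atanh(0.05) = 0.050042
z = (z_r − z_0)·√(n−3) = (0.411800 − 0.050042)·√31 = 0.361758 · 5.567764 = 2.014

2.014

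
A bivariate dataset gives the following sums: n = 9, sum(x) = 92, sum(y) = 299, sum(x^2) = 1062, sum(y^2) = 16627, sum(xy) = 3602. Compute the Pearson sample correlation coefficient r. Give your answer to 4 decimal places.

0.6048

Numerator: nΣxy − (Σx)(Σy) = 9·3602 − (92)(299) = 4910
Denominator: √[(nΣx²−(Σx)²)(nΣy²−(Σy)²)]
  nΣx²−(Σx)² = 9·1062 − 8464 = 1094;  nΣy²−(Σy)² = 9·16627 − 89401 = 60242
  √(1094·60242) = √65904748 = 8118.1739
r = 4910 / 8118.1739 = 0.6048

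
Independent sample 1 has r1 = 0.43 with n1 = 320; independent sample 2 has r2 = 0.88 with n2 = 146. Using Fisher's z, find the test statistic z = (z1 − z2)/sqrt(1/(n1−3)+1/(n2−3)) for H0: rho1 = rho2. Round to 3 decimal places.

-9.092

z1 = atanh(0.43) = 0.459897,  z2 = atanh(0.88) = 1.375768
SE = √(1/(n1−3) + 1/(n2−3)) = √(1/317 + 1/143) = √(0.0031546 + 0.0069930) = √0.0101476 = 0.100735
z = (z1 − z2)/SE = (0.459897 − 1.375768) / 0.100735 = -0.915871 / 0.100735 = -9.092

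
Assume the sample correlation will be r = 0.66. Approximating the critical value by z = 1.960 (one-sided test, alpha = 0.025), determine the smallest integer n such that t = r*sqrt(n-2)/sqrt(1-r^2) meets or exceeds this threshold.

Need r·√(n−2)/√(1−r²) ≥ 1.960
√(n−2) ≥ 1.960·√(1−0.4356) / 0.66 = 1.960·0.751266 / 0.66 = 2.2310
n−2 ≥ 4.9774  ⇒  n ≥ 6.9774
Smallest integer n = 7

7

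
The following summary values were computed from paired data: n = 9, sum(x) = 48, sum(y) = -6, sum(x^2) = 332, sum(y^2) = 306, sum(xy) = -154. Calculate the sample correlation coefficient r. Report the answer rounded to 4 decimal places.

S_xy = nΣxy − ΣxΣy = 9·(-154) − 48·(-6) = -1386 − (-288) = -1098
S_xx = nΣx² − (Σx)² = 9·332 − 48² = 2988 − 2304 = 684
S_yy = nΣy² − (Σy)² = 9·306 − (-6)² = 2754 − 36 = 2718
r = S_xy / √(S_xx·S_yy) = -1098 / √(684·2718) = -1098 / √1859112 = -1098 / 1363.4926 = -0.8053

-0.8053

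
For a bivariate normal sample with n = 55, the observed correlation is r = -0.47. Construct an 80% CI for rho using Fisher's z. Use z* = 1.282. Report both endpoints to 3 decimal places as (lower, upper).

Fisher z: z_r = atanh(r) = ½·ln((1+(-0.47))/(1−(-0.47))) = -0.510070
SE(z) = 1/√(n−3) = 1/√52 = 0.138675
80% ⇒ z* = 1.282; margin = 1.282·0.138675 = 0.177781
CI on z-scale: (-0.687851, -0.332289)
Back-transform: tanh(-0.687851) = -0.596600, tanh(-0.332289) = -0.320576

(-0.597, -0.321)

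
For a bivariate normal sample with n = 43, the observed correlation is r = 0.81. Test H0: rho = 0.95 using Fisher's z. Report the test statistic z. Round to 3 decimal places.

-4.457

z_r = atanh(0.81) = 1.127029,  z_0 = atanh(0.95) = 1.831781
SE = 1/√(n−3) = 1/√40 = 0.158114
z = (z_r − z_0)/SE = (1.127029 − 1.831781) / 0.158114 = -0.704752 / 0.158114 = -4.457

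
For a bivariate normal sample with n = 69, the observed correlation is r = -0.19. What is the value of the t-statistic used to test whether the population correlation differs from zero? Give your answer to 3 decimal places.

-1.584

t = r·√(n−2) / √(1−r²) with r = -0.19, n = 69
  = -0.19·√67 / √(1 − 0.0361)
  = -0.19·8.185353 / 0.981784
  = -1.555217 / 0.981784 = -1.584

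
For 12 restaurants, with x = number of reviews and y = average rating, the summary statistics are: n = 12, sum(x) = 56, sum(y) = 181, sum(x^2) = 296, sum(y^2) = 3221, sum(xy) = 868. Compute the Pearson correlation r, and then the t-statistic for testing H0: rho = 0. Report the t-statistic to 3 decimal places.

S_xy = nΣxy − ΣxΣy = 12·868 − 56·181 = 10416 − 10136 = 280
S_xx = nΣx² − (Σx)² = 12·296 − 56² = 3552 − 3136 = 416
S_yy = nΣy² − (Σy)² = 12·3221 − 181² = 38652 − 32761 = 5891
r = S_xy / √(S_xx·S_yy) = 280 / √(416·5891) = 280 / √2450656 = 280 / 1565.4571 = 0.1789
t = r·√(n−2)/√(1−r²) = 0.1789·√10 / √(1−0.032005) = 0.565731 / 0.983867 = 0.575

0.575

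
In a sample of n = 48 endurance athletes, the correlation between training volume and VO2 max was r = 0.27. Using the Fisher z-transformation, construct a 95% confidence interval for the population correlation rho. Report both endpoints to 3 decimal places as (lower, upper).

z_r = atanh(0.27) = 0.276864;  SE = 1/√(n−3) = 1/√45 = 0.149071
z-limits: 0.276864 ± 1.960·0.149071 = 0.276864 ± 0.292179 = [-0.015315, 0.569043]
ρ-limits: (tanh -0.015315, tanh 0.569043) = (-0.015, 0.515)

(-0.015, 0.515)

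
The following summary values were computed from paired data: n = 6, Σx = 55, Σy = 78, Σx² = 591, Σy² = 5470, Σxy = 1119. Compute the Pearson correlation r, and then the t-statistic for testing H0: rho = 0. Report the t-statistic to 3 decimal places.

Numerator: nΣxy − (Σx)(Σy) = 6·1119 − (55)(78) = 2424
Denominator: √[(nΣx²−(Σx)²)(nΣy²−(Σy)²)]
  nΣx²−(Σx)² = 6·591 − 3025 = 521;  nΣy²−(Σy)² = 6·5470 − 6084 = 26736
  √(521·26736) = √13929456 = 3732.2186
r = 2424 / 3732.2186 = 0.6495
t = r·√(n−2)/√(1−r²) = 0.6495·√4 / √(1−0.421850) = 1.299000 / 0.760362 = 1.708

1.708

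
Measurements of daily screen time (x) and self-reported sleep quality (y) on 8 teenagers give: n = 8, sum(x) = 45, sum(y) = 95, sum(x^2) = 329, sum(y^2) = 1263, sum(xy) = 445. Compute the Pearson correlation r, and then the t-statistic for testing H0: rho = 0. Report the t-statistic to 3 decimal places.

-4.620

S_xy = nΣxy − ΣxΣy = 8·445 − 45·95 = 3560 − 4275 = -715
S_xx = nΣx² − (Σx)² = 8·329 − 45² = 2632 − 2025 = 607
S_yy = nΣy² − (Σy)² = 8·1263 − 95² = 10104 − 9025 = 1079
r = S_xy / √(S_xx·S_yy) = -715 / √(607·1079) = -715 / √654953 = -715 / 809.2917 = -0.8835
t = r·√(n−2)/√(1−r²) = -0.8835·√6 / √(1−0.780572) = -2.164124 / 0.468431 = -4.620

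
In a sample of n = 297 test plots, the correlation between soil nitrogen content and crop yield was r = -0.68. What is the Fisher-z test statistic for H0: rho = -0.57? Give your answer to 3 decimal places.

-3.114

Fisher z: atanh(-0.68) = -0.829114, atanh(-0.57) = -0.647523
z = (z_r − z_0)·√(n−3) = (-0.829114 − (-0.647523))·√294 = -0.181591 · 17.146428 = -3.114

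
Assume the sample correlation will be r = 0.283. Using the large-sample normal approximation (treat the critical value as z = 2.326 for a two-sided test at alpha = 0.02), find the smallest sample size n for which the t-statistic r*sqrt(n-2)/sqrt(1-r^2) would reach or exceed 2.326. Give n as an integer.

Need r·√(n−2)/√(1−r²) ≥ 2.326
√(n−2) ≥ 2.326·√(1−0.080089) / 0.283 = 2.326·0.959120 / 0.283 = 7.8831
n−2 ≥ 62.1433  ⇒  n ≥ 64.1433
Smallest integer n = 65

65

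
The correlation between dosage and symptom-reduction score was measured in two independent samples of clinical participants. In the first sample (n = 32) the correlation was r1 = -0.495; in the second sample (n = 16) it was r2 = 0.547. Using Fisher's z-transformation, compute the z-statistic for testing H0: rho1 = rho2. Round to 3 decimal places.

-3.466

z1 = atanh(-0.495) = -0.542662,  z2 = atanh(0.547) = 0.614090
SE = √(1/(n1−3) + 1/(n2−3)) = √(1/29 + 1/13) = √(0.0344828 + 0.0769231) = √0.1114059 = 0.333775
z = (z1 − z2)/SE = (-0.542662 − 0.614090) / 0.333775 = -1.156752 / 0.333775 = -3.466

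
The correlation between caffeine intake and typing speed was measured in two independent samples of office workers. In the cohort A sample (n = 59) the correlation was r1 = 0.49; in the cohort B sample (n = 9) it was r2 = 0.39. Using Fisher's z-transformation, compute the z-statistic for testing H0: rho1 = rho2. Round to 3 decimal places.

Fisher z-transforms: z1 = atanh(0.49) = 0.536060, z2 = atanh(0.39) = 0.411800; difference d = 0.124260
Var(d) = 1/56 + 1/6 = 0.0178571 + 0.1666667 = 0.1845238
z = d/√Var(d) = 0.124260 / √0.1845238 = 0.124260 / 0.429562 = 0.289

0.289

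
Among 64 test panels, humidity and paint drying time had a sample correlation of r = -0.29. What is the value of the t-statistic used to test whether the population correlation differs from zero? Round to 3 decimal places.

1 − r² = 1 − 0.0841 = 0.9159;  √(1−r²) = 0.957027
√(n−2) = √62 = 7.874008
t = r·√(n−2)/√(1−r²) = -0.29 · 7.874008 / 0.957027 = -2.386

-2.386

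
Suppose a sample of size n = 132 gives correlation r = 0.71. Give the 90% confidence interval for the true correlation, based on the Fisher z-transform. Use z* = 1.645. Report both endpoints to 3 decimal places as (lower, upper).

(0.631, 0.775)

z_r = atanh(0.71) = 0.887184;  SE = 1/√(n−3) = 1/√129 = 0.088045
z-limits: 0.887184 ± 1.645·0.088045 = 0.887184 ± 0.144834 = [0.742350, 1.032018]
ρ-limits: (tanh 0.742350, tanh 1.032018) = (0.631, 0.775)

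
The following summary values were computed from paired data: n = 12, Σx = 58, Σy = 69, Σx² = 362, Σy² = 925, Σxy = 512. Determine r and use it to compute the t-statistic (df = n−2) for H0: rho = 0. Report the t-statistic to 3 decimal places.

Numerator: nΣxy − (Σx)(Σy) = 12·512 − (58)(69) = 2142
Denominator: √[(nΣx²−(Σx)²)(nΣy²−(Σy)²)]
  nΣx²−(Σx)² = 12·362 − 3364 = 980;  nΣy²−(Σy)² = 12·925 − 4761 = 6339
  √(980·6339) = √6212220 = 2492.4325
r = 2142 / 2492.4325 = 0.8594
t = r·√(n−2)/√(1−r²) = 0.8594·√10 / √(1−0.738568) = 2.717661 / 0.511304 = 5.315

5.315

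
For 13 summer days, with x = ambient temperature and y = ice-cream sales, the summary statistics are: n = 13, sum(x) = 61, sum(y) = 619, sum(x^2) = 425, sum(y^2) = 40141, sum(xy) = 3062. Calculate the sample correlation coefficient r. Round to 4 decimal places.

0.1294

S_xy = nΣxy − ΣxΣy = 13·3062 − 61·619 = 39806 − 37759 = 2047
S_xx = nΣx² − (Σx)² = 13·425 − 61² = 5525 − 3721 = 1804
S_yy = nΣy² − (Σy)² = 13·40141 − 619² = 521833 − 383161 = 138672
r = S_xy / √(S_xx·S_yy) = 2047 / √(1804·138672) = 2047 / √250164288 = 2047 / 15816.5827 = 0.1294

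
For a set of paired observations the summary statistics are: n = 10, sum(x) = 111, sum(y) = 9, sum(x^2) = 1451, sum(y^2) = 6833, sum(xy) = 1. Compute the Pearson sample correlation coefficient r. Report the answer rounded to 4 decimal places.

S_xy = nΣxy − ΣxΣy = 10·1 − 111·9 = 10 − 999 = -989
S_xx = nΣx² − (Σx)² = 10·1451 − 111² = 14510 − 12321 = 2189
S_yy = nΣy² − (Σy)² = 10·6833 − 9² = 68330 − 81 = 68249
r = S_xy / √(S_xx·S_yy) = -989 / √(2189·68249) = -989 / √149397061 = -989 / 12222.8090 = -0.0809

-0.0809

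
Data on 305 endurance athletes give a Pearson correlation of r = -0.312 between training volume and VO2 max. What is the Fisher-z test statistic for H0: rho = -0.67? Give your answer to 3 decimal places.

Fisher z: atanh(-0.312) = -0.322760, atanh(-0.67) = -0.810743
z = (z_r − z_0)·√(n−3) = (-0.322760 − (-0.810743))·√302 = 0.487983 · 17.378147 = 8.480

8.480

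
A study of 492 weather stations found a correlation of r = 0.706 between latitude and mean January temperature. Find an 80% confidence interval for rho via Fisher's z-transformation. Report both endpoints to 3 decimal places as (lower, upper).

(0.676, 0.734)

Fisher z: z_r = atanh(r) = ½·ln((1+0.706)/(1−0.706)) = 0.879163
SE(z) = 1/√(n−3) = 1/√489 = 0.045222
80% ⇒ z* = 1.282; margin = 1.282·0.045222 = 0.057975
CI on z-scale: (0.821188, 0.937138)
Back-transform: tanh(0.821188) = 0.675716, tanh(0.937138) = 0.733905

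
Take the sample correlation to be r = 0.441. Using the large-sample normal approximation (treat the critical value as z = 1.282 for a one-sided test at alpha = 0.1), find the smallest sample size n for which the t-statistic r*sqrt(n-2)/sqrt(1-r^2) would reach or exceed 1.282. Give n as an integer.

r√(n−2)/√(1−r²) ≥ 1.282  ⇔  n−2 ≥ (1.282)²·(1−r²)/r²
(1−r²)/r² = (1−0.194481)/0.194481 = 4.1419
n ≥ 2 + 1.643524·4.1419 = 2 + 6.8073 = 8.8073
⌈8.8073⌉ = 9

9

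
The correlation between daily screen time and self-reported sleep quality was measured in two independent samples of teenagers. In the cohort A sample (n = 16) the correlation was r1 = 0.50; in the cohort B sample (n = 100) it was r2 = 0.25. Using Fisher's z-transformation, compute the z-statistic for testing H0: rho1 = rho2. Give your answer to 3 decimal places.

Fisher z-transforms: z1 = atanh(0.50) = 0.549306, z2 = atanh(0.25) = 0.255413; difference d = 0.293893
Var(d) = 1/13 + 1/97 = 0.0769231 + 0.0103093 = 0.0872324
z = d/√Var(d) = 0.293893 / √0.0872324 = 0.293893 / 0.295351 = 0.995

0.995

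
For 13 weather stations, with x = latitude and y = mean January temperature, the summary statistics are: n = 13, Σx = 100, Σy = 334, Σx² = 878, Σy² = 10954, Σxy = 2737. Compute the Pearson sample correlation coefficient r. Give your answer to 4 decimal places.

0.3302

Numerator: nΣxy − (Σx)(Σy) = 13·2737 − (100)(334) = 2181
Denominator: √[(nΣx²−(Σx)²)(nΣy²−(Σy)²)]
  nΣx²−(Σx)² = 13·878 − 10000 = 1414;  nΣy²−(Σy)² = 13·10954 − 111556 = 30846
  √(1414·30846) = √43616244 = 6604.2595
r = 2181 / 6604.2595 = 0.3302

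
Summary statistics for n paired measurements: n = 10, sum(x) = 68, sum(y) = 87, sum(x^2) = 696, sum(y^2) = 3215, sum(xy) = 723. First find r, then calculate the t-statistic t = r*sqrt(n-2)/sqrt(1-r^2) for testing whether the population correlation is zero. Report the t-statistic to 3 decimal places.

0.498

S_xy = nΣxy − ΣxΣy = 10·723 − 68·87 = 7230 − 5916 = 1314
S_xx = nΣx² − (Σx)² = 10·696 − 68² = 6960 − 4624 = 2336
S_yy = nΣy² − (Σy)² = 10·3215 − 87² = 32150 − 7569 = 24581
r = S_xy / √(S_xx·S_yy) = 1314 / √(2336·24581) = 1314 / √57421216 = 1314 / 7577.6788 = 0.1734
t = r·√(n−2)/√(1−r²) = 0.1734·√8 / √(1−0.030068) = 0.490449 / 0.984851 = 0.498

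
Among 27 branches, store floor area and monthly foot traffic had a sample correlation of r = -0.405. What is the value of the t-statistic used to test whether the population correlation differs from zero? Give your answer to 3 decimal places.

-2.215

1 − r² = 1 − 0.164025 = 0.835975;  √(1−r²) = 0.914317
√(n−2) = √25 = 5.000000
t = r·√(n−2)/√(1−r²) = -0.405 · 5.000000 / 0.914317 = -2.215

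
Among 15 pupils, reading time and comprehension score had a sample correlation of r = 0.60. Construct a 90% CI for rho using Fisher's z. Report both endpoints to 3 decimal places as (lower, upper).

(0.215, 0.824)

z_r = atanh(0.60) = 0.693147;  SE = 1/√(n−3) = 1/√12 = 0.288675
z-limits: 0.693147 ± 1.645·0.288675 = 0.693147 ± 0.474870 = [0.218277, 1.168017]
ρ-limits: (tanh 0.218277, tanh 1.168017) = (0.215, 0.824)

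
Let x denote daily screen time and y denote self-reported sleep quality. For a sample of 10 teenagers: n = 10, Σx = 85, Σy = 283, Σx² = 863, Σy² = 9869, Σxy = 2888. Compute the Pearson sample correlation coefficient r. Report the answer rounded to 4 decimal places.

Numerator: nΣxy − (Σx)(Σy) = 10·2888 − (85)(283) = 4825
Denominator: √[(nΣx²−(Σx)²)(nΣy²−(Σy)²)]
  nΣx²−(Σx)² = 10·863 − 7225 = 1405;  nΣy²−(Σy)² = 10·9869 − 80089 = 18601
  √(1405·18601) = √26134405 = 5112.1820
r = 4825 / 5112.1820 = 0.9438

0.9438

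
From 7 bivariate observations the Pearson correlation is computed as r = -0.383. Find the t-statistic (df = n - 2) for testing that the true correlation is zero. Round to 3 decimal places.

-0.927

t = r·√(n−2) / √(1−r²) with r = -0.383, n = 7
  = -0.383·√5 / √(1 − 0.146689)
  = -0.383·2.236068 / 0.923748
  = -0.856414 / 0.923748 = -0.927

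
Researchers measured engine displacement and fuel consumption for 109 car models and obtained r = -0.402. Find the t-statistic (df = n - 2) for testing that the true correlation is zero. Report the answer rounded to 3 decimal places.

1 − r² = 1 − 0.161604 = 0.838396;  √(1−r²) = 0.915640
√(n−2) = √107 = 10.344080
t = r·√(n−2)/√(1−r²) = -0.402 · 10.344080 / 0.915640 = -4.541

-4.541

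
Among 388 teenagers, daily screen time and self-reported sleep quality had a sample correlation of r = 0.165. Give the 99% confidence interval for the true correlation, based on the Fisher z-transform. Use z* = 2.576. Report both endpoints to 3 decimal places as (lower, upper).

z_r = atanh(0.165) = 0.166522;  SE = 1/√(n−3) = 1/√385 = 0.050965
z-limits: 0.166522 ± 2.576·0.050965 = 0.166522 ± 0.131286 = [0.035236, 0.297808]
ρ-limits: (tanh 0.035236, tanh 0.297808) = (0.035, 0.289)

(0.035, 0.289)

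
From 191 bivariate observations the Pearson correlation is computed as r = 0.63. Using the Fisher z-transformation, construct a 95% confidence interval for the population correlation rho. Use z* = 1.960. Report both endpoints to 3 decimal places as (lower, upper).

(0.536, 0.709)

Fisher z: z_r = atanh(r) = ½·ln((1+0.63)/(1−0.63)) = 0.741416
SE(z) = 1/√(n−3) = 1/√188 = 0.072932
95% ⇒ z* = 1.960; margin = 1.960·0.072932 = 0.142947
CI on z-scale: (0.598469, 0.884363)
Back-transform: tanh(0.598469) = 0.535959, tanh(0.884363) = 0.708598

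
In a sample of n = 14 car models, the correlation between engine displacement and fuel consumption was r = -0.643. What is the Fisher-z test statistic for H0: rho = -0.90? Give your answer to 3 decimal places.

z_r = atanh(-0.643) = -0.763272,  z_0 = atanh(-0.90) = -1.472219
SE = 1/√(n−3) = 1/√11 = 0.301511
z = (z_r − z_0)/SE = (-0.763272 − (-1.472219)) / 0.301511 = 0.708947 / 0.301511 = 2.351

2.351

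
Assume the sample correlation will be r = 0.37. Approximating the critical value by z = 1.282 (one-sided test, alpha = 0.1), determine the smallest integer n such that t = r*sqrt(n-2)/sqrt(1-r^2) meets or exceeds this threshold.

Need r·√(n−2)/√(1−r²) ≥ 1.282
√(n−2) ≥ 1.282·√(1−0.1369) / 0.37 = 1.282·0.929032 / 0.37 = 3.2190
n−2 ≥ 10.3620  ⇒  n ≥ 12.3620
Smallest integer n = 13

13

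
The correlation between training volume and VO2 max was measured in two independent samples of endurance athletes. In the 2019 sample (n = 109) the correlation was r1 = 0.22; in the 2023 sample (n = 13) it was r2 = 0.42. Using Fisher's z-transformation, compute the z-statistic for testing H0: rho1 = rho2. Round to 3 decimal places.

-0.677

z1 = atanh(0.22) = 0.223656,  z2 = atanh(0.42) = 0.447692
SE = √(1/(n1−3) + 1/(n2−3)) = √(1/106 + 1/10) = √(0.0094340 + 0.1000000) = √0.1094340 = 0.330808
z = (z1 − z2)/SE = (0.223656 − 0.447692) / 0.330808 = -0.224036 / 0.330808 = -0.677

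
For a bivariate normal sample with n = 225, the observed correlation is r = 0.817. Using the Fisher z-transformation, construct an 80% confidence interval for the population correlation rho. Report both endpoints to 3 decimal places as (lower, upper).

Fisher z: z_r = atanh(r) = ½·ln((1+0.817)/(1−0.817)) = 1.147728
SE(z) = 1/√(n−3) = 1/√222 = 0.067116
80% ⇒ z* = 1.282; margin = 1.282·0.067116 = 0.086043
CI on z-scale: (1.061685, 1.233771)
Back-transform: tanh(1.061685) = 0.786308, tanh(1.233771) = 0.843670

(0.786, 0.844)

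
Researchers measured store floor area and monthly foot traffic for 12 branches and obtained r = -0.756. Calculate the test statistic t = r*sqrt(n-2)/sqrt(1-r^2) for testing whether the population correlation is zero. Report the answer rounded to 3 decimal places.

1 − r² = 1 − 0.571536 = 0.428464;  √(1−r²) = 0.654572
√(n−2) = √10 = 3.162278
t = r·√(n−2)/√(1−r²) = -0.756 · 3.162278 / 0.654572 = -3.652

-3.652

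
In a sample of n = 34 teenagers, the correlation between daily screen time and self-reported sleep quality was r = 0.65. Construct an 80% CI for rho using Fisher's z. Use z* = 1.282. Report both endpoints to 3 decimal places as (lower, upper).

Fisher z: z_r = atanh(r) = ½·ln((1+0.65)/(1−0.65)) = 0.775299
SE(z) = 1/√(n−3) = 1/√31 = 0.179605
80% ⇒ z* = 1.282; margin = 1.282·0.179605 = 0.230254
CI on z-scale: (0.545045, 1.005553)
Back-transform: tanh(0.545045) = 0.496797, tanh(1.005553) = 0.763916

(0.497, 0.764)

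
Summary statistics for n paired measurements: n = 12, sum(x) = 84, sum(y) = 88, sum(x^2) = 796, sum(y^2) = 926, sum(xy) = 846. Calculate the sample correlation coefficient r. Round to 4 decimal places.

S_xy = nΣxy − ΣxΣy = 12·846 − 84·88 = 10152 − 7392 = 2760
S_xx = nΣx² − (Σx)² = 12·796 − 84² = 9552 − 7056 = 2496
S_yy = nΣy² − (Σy)² = 12·926 − 88² = 11112 − 7744 = 3368
r = S_xy / √(S_xx·S_yy) = 2760 / √(2496·3368) = 2760 / √8406528 = 2760 / 2899.4013 = 0.9519

0.9519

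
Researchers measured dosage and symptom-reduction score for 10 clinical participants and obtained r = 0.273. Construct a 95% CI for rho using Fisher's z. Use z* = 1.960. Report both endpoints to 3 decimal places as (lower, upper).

Fisher z: z_r = atanh(r) = ½·ln((1+0.273)/(1−0.273)) = 0.280103
SE(z) = 1/√(n−3) = 1/√7 = 0.377964
95% ⇒ z* = 1.960; margin = 1.960·0.377964 = 0.740809
CI on z-scale: (-0.460706, 1.020912)
Back-transform: tanh(-0.460706) = -0.430659, tanh(1.020912) = 0.770238

(-0.431, 0.770)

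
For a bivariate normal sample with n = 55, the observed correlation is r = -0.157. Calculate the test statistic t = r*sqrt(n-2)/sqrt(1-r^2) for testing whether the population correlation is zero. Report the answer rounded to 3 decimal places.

t = r·√(n−2) / √(1−r²) with r = -0.157, n = 55
  = -0.157·√53 / √(1 − 0.024649)
  = -0.157·7.280110 / 0.987599
  = -1.142977 / 0.987599 = -1.157

-1.157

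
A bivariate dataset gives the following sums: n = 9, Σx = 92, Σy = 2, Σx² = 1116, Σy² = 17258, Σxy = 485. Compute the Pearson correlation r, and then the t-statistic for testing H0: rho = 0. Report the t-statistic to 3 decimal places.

0.733

Numerator: nΣxy − (Σx)(Σy) = 9·485 − (92)(2) = 4181
Denominator: √[(nΣx²−(Σx)²)(nΣy²−(Σy)²)]
  nΣx²−(Σx)² = 9·1116 − 8464 = 1580;  nΣy²−(Σy)² = 9·17258 − 4 = 155318
  √(1580·155318) = √245402440 = 15665.3260
r = 4181 / 15665.3260 = 0.2669
t = r·√(n−2)/√(1−r²) = 0.2669·√7 / √(1−0.071236) = 0.706151 / 0.963724 = 0.733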